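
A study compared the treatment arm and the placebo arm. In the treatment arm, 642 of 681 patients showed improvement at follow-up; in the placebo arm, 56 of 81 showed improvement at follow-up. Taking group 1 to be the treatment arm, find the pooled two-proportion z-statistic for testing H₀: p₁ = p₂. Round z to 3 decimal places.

z = 7.711

Sample proportions: p̂₁ = 642/681 = 0.94273 and p̂₂ = 56/81 = 0.69136.
Pooling: p̂ = 698/762 = 0.91601.
SE = √[p̂(1−p̂)(1/n₁+1/n₂)] = √[0.91601·0.08399·(1/681+1/81)] ≈ 0.032600.
z = (p̂₁ − p̂₂)/SE = (0.94273 − 0.69136)/0.032600 = 0.25137/0.032600 = 7.711.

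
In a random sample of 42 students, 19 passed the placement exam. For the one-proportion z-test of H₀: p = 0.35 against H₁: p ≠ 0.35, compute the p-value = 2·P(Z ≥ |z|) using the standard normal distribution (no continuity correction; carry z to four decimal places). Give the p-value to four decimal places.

p-value = 0.1642

p̂ = 19/42 = 0.45238.
Under H₀, SE = √(p₀(1−p₀)/n) = √(0.35·0.65/42) = √0.005416667 = 0.073598.
z = (p̂ − p₀)/SE = (19/42 − 0.35)/0.073598 ≈ 1.3911.
From the standard normal, 2·P(Z ≥ |z|) = 0.1642.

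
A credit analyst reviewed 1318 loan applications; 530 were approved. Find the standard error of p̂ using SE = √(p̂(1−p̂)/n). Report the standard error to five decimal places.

SE = 0.01351

Sample proportion p̂ = 530/1318 = 0.40212.
p̂(1−p̂) = 0.40212·0.59788 = 0.240420.
Dividing by n and taking the root: √0.000182413 = 0.01351.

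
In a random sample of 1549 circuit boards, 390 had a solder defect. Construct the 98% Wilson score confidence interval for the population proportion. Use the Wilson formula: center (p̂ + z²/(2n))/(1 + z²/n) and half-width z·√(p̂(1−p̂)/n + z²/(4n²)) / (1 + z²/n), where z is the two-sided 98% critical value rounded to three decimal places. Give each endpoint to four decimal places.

Here p̂ = 390/1549 = 0.25178 and z = 2.326 (z² = 5.410276).
1 + z²/n = 1.003493.
Adjusted center: (0.25178 + z²/(2n))/1.003493 = 0.25264.
Radicand: p̂(1−p̂)/n + z²/(4n²) = 0.000121617 + 0.000000564 = 0.000122181.
Half-width = 2.326·√0.000122181/1.003493 = 0.02562.
Interval: 0.25264 ± 0.02562 → (0.2270, 0.2783).

(0.2270, 0.2783)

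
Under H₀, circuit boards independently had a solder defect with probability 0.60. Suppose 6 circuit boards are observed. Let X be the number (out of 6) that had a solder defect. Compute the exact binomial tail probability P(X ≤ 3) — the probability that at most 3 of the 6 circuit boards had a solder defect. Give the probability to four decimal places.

X is binomial with n = 6 and p = 0.60.
P(X ≤ 3) = C(6,0)·0.60^0·0.40^6 + C(6,1)·0.60^1·0.40^5 + C(6,2)·0.60^2·0.40^4 + C(6,3)·0.60^3·0.40^3.
= 0.004096 + 0.036864 + 0.138240 + 0.276480 = 0.4557.

P = 0.4557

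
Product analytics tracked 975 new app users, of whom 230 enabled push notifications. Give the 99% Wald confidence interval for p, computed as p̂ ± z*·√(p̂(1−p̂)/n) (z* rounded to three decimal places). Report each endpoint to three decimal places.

(0.201, 0.271)

The sample proportion is 230/975 = 0.23590.
SE = √(p̂(1−p̂)/n) = √(0.180250/975) = 0.013597.
For 99% confidence, z* = 2.576.
Margin = 2.576·0.013597 = 0.03503.
So the interval runs from 0.201 to 0.271.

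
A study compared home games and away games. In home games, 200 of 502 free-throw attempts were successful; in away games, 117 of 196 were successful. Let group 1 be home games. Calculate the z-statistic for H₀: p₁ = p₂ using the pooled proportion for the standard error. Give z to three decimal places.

z = -4.734

Sample proportions: p̂₁ = 200/502 = 0.39841 and p̂₂ = 117/196 = 0.59694.
Pooling: p̂ = 317/698 = 0.45415.
SE = √[p̂(1−p̂)(1/n₁+1/n₂)] = √[0.45415·0.54585·(1/502+1/196)] ≈ 0.041936.
z = -0.19853/0.041936 = -4.734.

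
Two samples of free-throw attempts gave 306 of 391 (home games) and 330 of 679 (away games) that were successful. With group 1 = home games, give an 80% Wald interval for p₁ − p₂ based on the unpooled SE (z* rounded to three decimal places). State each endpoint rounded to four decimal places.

p̂₁ = 306/391 = 0.78261, p̂₂ = 330/679 = 0.48601; p̂₁ − p̂₂ = 0.29660.
SE = √(0.000435121 + 0.000367900) = √0.000803021 = 0.028338.
The 80% critical value is z* = 1.282. Margin = 1.282·0.028338 = 0.03633.
So the interval runs from 0.2603 to 0.3329.

(0.2603, 0.3329)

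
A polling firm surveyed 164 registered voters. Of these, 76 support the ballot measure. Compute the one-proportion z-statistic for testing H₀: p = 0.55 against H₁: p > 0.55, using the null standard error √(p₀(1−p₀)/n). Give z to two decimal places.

z = -2.23

With x = 76 successes in n = 164, p̂ = 0.46341.
SE₀ = √(0.55·0.45/164) = 0.038848.
z = (p̂ − p₀)/SE = (0.46341 − 0.55)/0.038848 = -2.23.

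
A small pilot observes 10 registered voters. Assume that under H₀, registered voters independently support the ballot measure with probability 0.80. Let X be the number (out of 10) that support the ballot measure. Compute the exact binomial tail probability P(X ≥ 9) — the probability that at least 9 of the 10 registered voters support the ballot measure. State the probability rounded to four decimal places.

X ~ Binomial(n=10, p=0.80).
P(X ≥ 9) = C(10,9)·0.80^9·0.20^1 + C(10,10)·0.80^10·0.20^0.
= 0.268435 + 0.107374 = 0.3758.

P = 0.3758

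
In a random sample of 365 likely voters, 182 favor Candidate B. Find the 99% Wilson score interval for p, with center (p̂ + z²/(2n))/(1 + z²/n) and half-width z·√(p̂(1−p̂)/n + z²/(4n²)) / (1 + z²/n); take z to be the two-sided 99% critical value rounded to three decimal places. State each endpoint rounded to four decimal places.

(0.4318, 0.5655)

p̂ = 182/365 = 0.49863; z = 2.576, so z² = 6.635776.
1 + z²/n = 1.018180.
Center = (0.49863 + 0.009090)/1.018180 = 0.49865.
Radicand: p̂(1−p̂)/n + z²/(4n²) = 0.000684926 + 0.000012452 = 0.000697378.
Half-width = 2.576·√0.000697378/1.018180 = 0.06681.
So the interval runs from 0.4318 to 0.5655.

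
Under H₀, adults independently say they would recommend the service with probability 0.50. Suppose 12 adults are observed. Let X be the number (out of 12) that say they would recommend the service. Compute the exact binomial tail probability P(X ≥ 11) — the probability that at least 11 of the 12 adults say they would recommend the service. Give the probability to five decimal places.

P = 0.00317

X ~ Binomial(n=12, p=0.50).
P(X ≥ 11) = C(12,11)·0.50^11·0.50^1 + C(12,12)·0.50^12·0.50^0.
= 0.002930 + 0.000244 = 0.00317.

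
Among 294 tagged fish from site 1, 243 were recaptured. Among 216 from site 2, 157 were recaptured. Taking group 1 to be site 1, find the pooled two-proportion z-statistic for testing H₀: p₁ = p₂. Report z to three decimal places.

p̂₁ = 243/294 = 0.82653, p̂₂ = 157/216 = 0.72685.
Pooling: p̂ = 400/510 = 0.78431.
Pooled SE = √[0.1691657·0.00803099] ≈ 0.036859.
z = 0.09968/0.036859 = 2.704.

z = 2.704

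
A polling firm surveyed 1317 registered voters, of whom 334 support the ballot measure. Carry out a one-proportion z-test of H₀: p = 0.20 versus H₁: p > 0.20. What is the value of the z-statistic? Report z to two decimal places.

p̂ = 334/1317 = 0.25361.
Under H₀, SE = √(p₀(1−p₀)/n) = √(0.20·0.80/1317) = √0.000121488 = 0.011022.
z = (0.25361 − 0.20)/0.011022 = 0.05361/0.011022 = 4.86.

z = 4.86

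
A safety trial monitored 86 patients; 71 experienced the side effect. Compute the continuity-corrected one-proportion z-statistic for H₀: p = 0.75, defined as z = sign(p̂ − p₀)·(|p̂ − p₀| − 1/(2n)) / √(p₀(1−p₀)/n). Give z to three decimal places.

The sample proportion is 71/86 = 0.82558. p̂ − p₀ = 0.075581.
Continuity correction 1/(2n) = 1/172 = 0.005814.
Corrected numerator: |0.075581| − 0.005814 = 0.069767.
SE₀ = √(0.75·0.25/86) = 0.046693.
z = (+)0.069767/0.046693 = 1.494.

z = 1.494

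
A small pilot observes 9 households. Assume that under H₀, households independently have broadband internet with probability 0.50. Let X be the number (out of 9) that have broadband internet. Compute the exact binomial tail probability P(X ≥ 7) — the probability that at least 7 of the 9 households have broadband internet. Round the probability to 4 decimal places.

X ~ Binomial(n=9, p=0.50).
P(X ≥ 7) = C(9,7)·0.50^7·0.50^2 + C(9,8)·0.50^8·0.50^1 + C(9,9)·0.50^9·0.50^0.
= 0.070312 + 0.017578 + 0.001953 = 0.0898.

P = 0.0898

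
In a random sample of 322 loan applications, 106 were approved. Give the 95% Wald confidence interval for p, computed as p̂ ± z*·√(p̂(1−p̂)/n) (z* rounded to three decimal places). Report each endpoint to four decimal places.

With x = 106 successes in n = 322, p̂ = 0.32919.
SE = √(p̂(1−p̂)/n) = √(0.220825/322) = 0.026188.
z* = 1.960 at the 95% level.
Margin of error: 1.960 × 0.026188 = 0.05133.
So the interval runs from 0.2779 to 0.3805.

(0.2779, 0.3805)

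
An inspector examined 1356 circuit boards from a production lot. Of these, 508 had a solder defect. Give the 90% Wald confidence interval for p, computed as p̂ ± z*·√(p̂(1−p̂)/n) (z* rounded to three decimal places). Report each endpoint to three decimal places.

The sample proportion is 508/1356 = 0.37463.
SE = √(p̂(1−p̂)/n) = √(0.234283/1356) = 0.013144.
For 90% confidence, z* = 1.645.
Margin = 1.645·0.013144 = 0.02162.
CI: 0.37463 ± 0.02162 = (0.353, 0.396).

(0.353, 0.396)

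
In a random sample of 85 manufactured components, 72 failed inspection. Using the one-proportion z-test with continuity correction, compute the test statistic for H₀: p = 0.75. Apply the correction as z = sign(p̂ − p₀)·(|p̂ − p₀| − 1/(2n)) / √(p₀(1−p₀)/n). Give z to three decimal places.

p̂ = 72/85 = 0.84706. p̂ − p₀ = 0.097059.
1/(2n) = 0.005882.
Corrected numerator: |0.097059| − 0.005882 = 0.091177.
Under H₀, SE = √(p₀(1−p₀)/n) = √(0.75·0.25/85) = √0.002205882 = 0.046967.
z = +0.091177/0.046967 = 1.941.

z = 1.941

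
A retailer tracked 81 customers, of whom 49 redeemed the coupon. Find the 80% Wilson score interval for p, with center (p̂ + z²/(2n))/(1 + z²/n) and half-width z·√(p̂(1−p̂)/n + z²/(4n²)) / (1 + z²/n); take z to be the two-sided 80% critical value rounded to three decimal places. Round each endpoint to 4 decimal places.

(0.5339, 0.6718)

Here p̂ = 49/81 = 0.60494 and z = 1.282 (z² = 1.643524).
Denominator 1 + z²/n = 1 + 1.643524/81 = 1.020290.
Center = (0.60494 + 0.010145)/1.020290 = 0.60285.
Radicand: p̂(1−p̂)/n + z²/(4n²) = 0.002950469 + 0.000062625 = 0.003013094.
Half-width = z·√(radicand)/denom = 1.282·0.054892/1.020290 = 0.06897.
So the interval runs from 0.5339 to 0.6718.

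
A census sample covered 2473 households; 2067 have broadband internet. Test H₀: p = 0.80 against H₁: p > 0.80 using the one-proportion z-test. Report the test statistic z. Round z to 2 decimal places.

z = 4.45

p̂ = 2067/2473 = 0.83583.
SE₀ = √(0.80·0.20/2473) = 0.008044.
Test statistic: z = 0.03583/0.008044 = 4.45.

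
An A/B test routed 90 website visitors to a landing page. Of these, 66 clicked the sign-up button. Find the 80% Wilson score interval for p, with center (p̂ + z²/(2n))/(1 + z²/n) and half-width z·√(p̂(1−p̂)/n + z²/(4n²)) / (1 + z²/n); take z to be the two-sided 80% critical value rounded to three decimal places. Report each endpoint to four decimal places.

(0.6698, 0.7885)

Here p̂ = 66/90 = 0.73333 and z = 1.282 (z² = 1.643524).
1 + z²/n = 1.018261.
Center = (0.73333 + 0.009131)/1.018261 = 0.72915.
Radicand: p̂(1−p̂)/n + z²/(4n²) = 0.002172840 + 0.000050726 = 0.002223566.
Half-width = z·√(radicand)/denom = 1.282·0.047155/1.018261 = 0.05937.
So the interval runs from 0.6698 to 0.7885.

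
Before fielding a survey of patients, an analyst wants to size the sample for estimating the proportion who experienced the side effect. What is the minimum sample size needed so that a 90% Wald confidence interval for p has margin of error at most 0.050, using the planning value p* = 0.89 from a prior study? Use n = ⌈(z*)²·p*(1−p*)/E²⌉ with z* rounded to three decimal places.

For 90% confidence, z* = 1.645.
p*(1−p*) = 0.0979.
Required n before rounding: 2.706025 × 0.0979 / 0.050² = 105.968.
⌈105.968⌉ = 106.

n = 106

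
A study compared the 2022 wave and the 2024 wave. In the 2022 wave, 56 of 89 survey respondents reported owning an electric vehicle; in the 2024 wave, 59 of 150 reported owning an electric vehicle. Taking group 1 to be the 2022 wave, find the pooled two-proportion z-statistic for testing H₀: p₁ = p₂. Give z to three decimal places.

p̂₁ = 56/89 = 0.62921, p̂₂ = 59/150 = 0.39333.
Pooled p̂ = (56+59)/(89+150) = 115/239 = 0.48117.
SE = √[p̂(1−p̂)(1/n₁+1/n₂)] = √[0.48117·0.51883·(1/89+1/150)] ≈ 0.066853.
z = (p̂₁ − p̂₂)/SE = (0.62921 − 0.39333)/0.066853 = 0.23588/0.066853 = 3.528.

z = 3.528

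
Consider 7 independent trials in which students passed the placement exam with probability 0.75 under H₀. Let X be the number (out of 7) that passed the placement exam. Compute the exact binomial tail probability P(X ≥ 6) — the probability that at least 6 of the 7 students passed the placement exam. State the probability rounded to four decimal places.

P = 0.4449

X is binomial with n = 7 and p = 0.75.
P(X ≥ 6) = C(7,6)·0.75^6·0.25^1 + C(7,7)·0.75^7·0.25^0.
= 0.311462 + 0.133484 = 0.4449.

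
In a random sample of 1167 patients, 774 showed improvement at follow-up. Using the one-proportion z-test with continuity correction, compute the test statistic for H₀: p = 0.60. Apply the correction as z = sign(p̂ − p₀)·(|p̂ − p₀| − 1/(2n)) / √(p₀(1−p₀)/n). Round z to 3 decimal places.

z = 4.380

p̂ = 774/1167 = 0.66324. p̂ − p₀ = 0.063239.
Continuity correction 1/(2n) = 1/2334 = 0.000428.
Corrected numerator: |0.063239| − 0.000428 = 0.062811.
Null standard error: √(0.60·0.40/1167) = √0.000205656 = 0.014341.
z = (+)0.062811/0.014341 = 4.380.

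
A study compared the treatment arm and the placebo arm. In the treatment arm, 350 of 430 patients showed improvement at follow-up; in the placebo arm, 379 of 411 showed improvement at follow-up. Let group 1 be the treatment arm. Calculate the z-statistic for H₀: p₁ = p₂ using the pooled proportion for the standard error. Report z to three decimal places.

p̂₁ = 350/430 = 0.81395, p̂₂ = 379/411 = 0.92214.
Pooling: p̂ = 729/841 = 0.86683.
Pooled SE = √[0.1154393·0.00475867] ≈ 0.023438.
z = -0.10819/0.023438 = -4.616.

z = -4.616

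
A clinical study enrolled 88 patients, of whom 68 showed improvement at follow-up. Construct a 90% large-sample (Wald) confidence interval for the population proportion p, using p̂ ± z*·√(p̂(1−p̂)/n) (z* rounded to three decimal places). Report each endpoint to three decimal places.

Sample proportion p̂ = 68/88 = 0.77273.
SE = √(p̂(1−p̂)/n) = √(0.175620/88) = 0.044673.
The 90% critical value is z* = 1.645.
Margin of error: 1.645 × 0.044673 = 0.07349.
So the interval runs from 0.699 to 0.846.

(0.699, 0.846)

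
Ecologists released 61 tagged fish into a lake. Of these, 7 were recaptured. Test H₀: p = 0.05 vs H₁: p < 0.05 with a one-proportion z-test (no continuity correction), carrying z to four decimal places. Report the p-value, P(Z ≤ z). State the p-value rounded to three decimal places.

p-value = 0.990

With x = 7 successes in n = 61, p̂ = 0.11475.
Null standard error: √(0.05·0.95/61) = √0.000778689 = 0.027905.
Test statistic (full precision, shown to 4 dp): z = (7/61 − 0.05)/SE₀ ≈ 2.3205.
p-value = P(Z ≤ z) with z = 2.3205 → 0.990.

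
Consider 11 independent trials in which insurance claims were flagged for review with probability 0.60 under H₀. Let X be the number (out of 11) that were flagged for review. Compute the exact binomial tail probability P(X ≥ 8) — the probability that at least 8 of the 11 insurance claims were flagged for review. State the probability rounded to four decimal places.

X is binomial with n = 11 and p = 0.60.
P(X ≥ 8) = C(11,8)·0.60^8·0.40^3 + C(11,9)·0.60^9·0.40^2 + C(11,10)·0.60^10·0.40^1 + C(11,11)·0.60^11·0.40^0.
= 0.177367 + 0.088684 + 0.026605 + 0.003628 = 0.2963.

P = 0.2963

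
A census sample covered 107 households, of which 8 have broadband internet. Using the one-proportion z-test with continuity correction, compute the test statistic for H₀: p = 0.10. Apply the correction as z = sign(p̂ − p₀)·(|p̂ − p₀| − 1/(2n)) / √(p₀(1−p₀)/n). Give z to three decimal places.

With x = 8 successes in n = 107, p̂ = 0.07477. p̂ − p₀ = -0.025234.
1/(2n) = 0.004673.
Corrected numerator: |-0.025234| − 0.004673 = 0.020561.
Null standard error: √(0.10·0.90/107) = √0.000841121 = 0.029002.
z = (−)0.020561/0.029002 = -0.709.

z = -0.709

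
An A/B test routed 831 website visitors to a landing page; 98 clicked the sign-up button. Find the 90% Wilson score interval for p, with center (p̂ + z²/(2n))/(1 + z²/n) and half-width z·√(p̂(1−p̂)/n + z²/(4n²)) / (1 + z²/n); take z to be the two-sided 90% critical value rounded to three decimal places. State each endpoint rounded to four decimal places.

p̂ = 98/831 = 0.11793; z = 1.645, so z² = 2.706025.
Denominator 1 + z²/n = 1 + 2.706025/831 = 1.003256.
Adjusted center: (0.11793 + z²/(2n))/1.003256 = 0.11917.
Radicand: p̂(1−p̂)/n + z²/(4n²) = 0.000125178 + 0.000000980 = 0.000126158.
Half-width = z·√(radicand)/denom = 1.645·0.011232/1.003256 = 0.01842.
So the interval runs from 0.1008 to 0.1376.

(0.1008, 0.1376)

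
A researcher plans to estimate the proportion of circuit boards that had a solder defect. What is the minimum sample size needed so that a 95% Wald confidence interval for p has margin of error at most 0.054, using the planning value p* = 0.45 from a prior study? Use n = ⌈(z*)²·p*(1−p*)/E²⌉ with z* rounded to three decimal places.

n = 327

The 95% critical value is z* = 1.960.
p*(1−p*) = 0.2475.
Required n before rounding: 3.841600 × 0.2475 / 0.054² = 326.062.
Rounding up, n = 327.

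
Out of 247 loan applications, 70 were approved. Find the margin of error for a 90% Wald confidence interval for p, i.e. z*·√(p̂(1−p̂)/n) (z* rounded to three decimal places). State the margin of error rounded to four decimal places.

With x = 70 successes in n = 247, p̂ = 0.28340.
SE(p̂) = √(0.28340·0.71660/247) = 0.028674.
For 90% confidence, z* = 1.645.
Margin of error = z*·SE = 1.645 × 0.028674 = 0.0472.

ME = 0.0472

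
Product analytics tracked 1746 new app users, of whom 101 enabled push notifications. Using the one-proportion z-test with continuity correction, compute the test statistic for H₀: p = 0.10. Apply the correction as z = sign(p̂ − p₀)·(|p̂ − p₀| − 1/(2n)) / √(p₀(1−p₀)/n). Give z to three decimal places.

With x = 101 successes in n = 1746, p̂ = 0.05785. p̂ − p₀ = -0.042153.
Continuity correction 1/(2n) = 1/3492 = 0.000286.
Corrected numerator: |-0.042153| − 0.000286 = 0.041867.
Null standard error: √(0.10·0.90/1746) = √0.000051546 = 0.007180.
z = −0.041867/0.007180 = -5.831.

z = -5.831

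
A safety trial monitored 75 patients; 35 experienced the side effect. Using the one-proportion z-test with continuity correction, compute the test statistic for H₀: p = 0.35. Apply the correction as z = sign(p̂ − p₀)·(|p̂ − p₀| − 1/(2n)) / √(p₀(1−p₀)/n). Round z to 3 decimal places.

p̂ = 35/75 = 0.46667. p̂ − p₀ = 0.116667.
Continuity correction 1/(2n) = 1/150 = 0.006667.
Corrected numerator: |0.116667| − 0.006667 = 0.110000.
SE₀ = √(0.35·0.65/75) = 0.055076.
z = +0.110000/0.055076 = 1.997.

z = 1.997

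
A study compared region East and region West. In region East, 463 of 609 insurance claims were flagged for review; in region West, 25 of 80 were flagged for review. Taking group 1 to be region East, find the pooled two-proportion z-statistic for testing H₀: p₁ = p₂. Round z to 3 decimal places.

Sample proportions: p̂₁ = 463/609 = 0.76026 and p̂₂ = 25/80 = 0.31250.
Pooled p̂ = (463+25)/(609+80) = 488/689 = 0.70827.
SE = √[p̂(1−p̂)(1/n₁+1/n₂)] = √[0.70827·0.29173·(1/609+1/80)] ≈ 0.054056.
z = (p̂₁ − p̂₂)/SE = (0.76026 − 0.31250)/0.054056 = 0.44776/0.054056 = 8.283.

z = 8.283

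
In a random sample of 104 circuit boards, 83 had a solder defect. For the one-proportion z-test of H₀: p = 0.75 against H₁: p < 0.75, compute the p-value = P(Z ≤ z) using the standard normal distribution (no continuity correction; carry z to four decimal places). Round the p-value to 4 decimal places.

Sample proportion p̂ = 83/104 = 0.79808.
SE₀ = √(0.75·0.25/104) = 0.042460.
z = (p̂ − p₀)/SE = (83/104 − 0.75)/0.042460 ≈ 1.1323.
From the standard normal, P(Z ≤ z) = 0.8712.

p-value = 0.8712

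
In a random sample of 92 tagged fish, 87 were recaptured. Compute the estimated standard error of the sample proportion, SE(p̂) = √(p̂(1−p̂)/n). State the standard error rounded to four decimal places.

SE = 0.0236

The sample proportion is 87/92 = 0.94565.
p̂(1−p̂) = 0.94565·0.05435 = 0.051396.
SE = √(0.051396/92) = √0.000558652 = 0.0236.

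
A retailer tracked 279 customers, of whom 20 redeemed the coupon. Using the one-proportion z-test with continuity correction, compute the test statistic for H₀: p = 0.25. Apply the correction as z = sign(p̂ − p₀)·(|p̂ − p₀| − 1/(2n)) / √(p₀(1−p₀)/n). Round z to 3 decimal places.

Sample proportion p̂ = 20/279 = 0.07168. p̂ − p₀ = -0.178315.
1/(2n) = 0.001792.
Corrected numerator: |-0.178315| − 0.001792 = 0.176523.
Under H₀, SE = √(p₀(1−p₀)/n) = √(0.25·0.75/279) = √0.000672043 = 0.025924.
z = −0.176523/0.025924 = -6.809.

z = -6.809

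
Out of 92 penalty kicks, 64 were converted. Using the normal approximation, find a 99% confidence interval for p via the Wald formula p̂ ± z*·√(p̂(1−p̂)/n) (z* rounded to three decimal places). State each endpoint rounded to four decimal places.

With x = 64 successes in n = 92, p̂ = 0.69565.
Standard error of p̂: √(0.211720/92) = √0.002301307 = 0.047972.
The 99% critical value is z* = 2.576.
Margin = 2.576·0.047972 = 0.12358.
CI: 0.69565 ± 0.12358 = (0.5721, 0.8192).

(0.5721, 0.8192)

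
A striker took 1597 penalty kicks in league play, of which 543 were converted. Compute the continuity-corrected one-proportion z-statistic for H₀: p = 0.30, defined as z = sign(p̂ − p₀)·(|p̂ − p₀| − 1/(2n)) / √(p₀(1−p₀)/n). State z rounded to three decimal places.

The sample proportion is 543/1597 = 0.34001. p̂ − p₀ = 0.040013.
1/(2n) = 0.000313.
Corrected numerator: |0.040013| − 0.000313 = 0.039700.
Null standard error: √(0.30·0.70/1597) = √0.000131497 = 0.011467.
z = (+)0.039700/0.011467 = 3.462.

z = 3.462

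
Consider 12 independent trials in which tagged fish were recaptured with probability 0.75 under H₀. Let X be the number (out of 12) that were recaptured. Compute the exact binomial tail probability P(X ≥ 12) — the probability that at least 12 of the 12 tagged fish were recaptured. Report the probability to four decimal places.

P = 0.0317

X is binomial with n = 12 and p = 0.75.
P(X ≥ 12) = C(12,12)·0.75^12·0.25^0.
= 0.031676 = 0.0317.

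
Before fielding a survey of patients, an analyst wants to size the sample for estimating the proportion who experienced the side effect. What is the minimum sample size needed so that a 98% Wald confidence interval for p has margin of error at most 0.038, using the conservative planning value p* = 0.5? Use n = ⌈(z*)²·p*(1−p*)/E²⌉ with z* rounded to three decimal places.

n = 937

z* = 2.326 at the 98% level.
p*(1−p*) = 0.50·0.50 = 0.2500.
Required n before rounding: 5.410276 × 0.2500 / 0.038² = 936.682.
Rounding up, n = 937.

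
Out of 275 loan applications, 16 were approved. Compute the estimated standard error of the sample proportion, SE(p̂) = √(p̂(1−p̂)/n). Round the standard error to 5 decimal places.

p̂ = 16/275 = 0.05818.
p̂(1−p̂) = 0.054795.
SE = √(0.054795/275) = 0.01412.

SE = 0.01412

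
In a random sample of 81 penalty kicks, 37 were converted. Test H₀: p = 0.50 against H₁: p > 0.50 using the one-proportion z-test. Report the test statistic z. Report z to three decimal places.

z = -0.778

p̂ = 37/81 = 0.45679.
SE₀ = √(0.50·0.50/81) = 0.055556.
z = (p̂ − p₀)/SE = (0.45679 − 0.50)/0.055556 = -0.778.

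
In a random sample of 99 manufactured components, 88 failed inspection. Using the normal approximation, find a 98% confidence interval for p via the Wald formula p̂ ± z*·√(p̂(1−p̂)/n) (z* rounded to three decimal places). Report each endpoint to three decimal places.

(0.815, 0.962)

The sample proportion is 88/99 = 0.88889.
SE(p̂) = √(0.88889·0.11111/99) = 0.031585.
z* = 2.326 at the 98% level.
Margin of error: 2.326 × 0.031585 = 0.07347.
Interval: 0.88889 ± 0.07347 → (0.815, 0.962).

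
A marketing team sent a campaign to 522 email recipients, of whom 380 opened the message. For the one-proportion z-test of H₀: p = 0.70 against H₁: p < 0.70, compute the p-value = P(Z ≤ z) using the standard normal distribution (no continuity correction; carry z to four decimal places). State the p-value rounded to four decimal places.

The sample proportion is 380/522 = 0.72797.
Null standard error: √(0.70·0.30/522) = √0.000402299 = 0.020057.
z = (p̂ − p₀)/SE = (380/522 − 0.70)/0.020057 ≈ 1.3945.
From the standard normal, P(Z ≤ z) = 0.9184.

p-value = 0.9184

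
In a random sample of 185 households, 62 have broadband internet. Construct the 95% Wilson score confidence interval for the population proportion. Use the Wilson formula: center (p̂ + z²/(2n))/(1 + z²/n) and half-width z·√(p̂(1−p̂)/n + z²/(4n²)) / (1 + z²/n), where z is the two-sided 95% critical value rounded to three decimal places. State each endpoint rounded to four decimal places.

(0.2711, 0.4059)

Here p̂ = 62/185 = 0.33514 and z = 1.960 (z² = 3.841600).
1 + z²/n = 1.020765.
Adjusted center: (0.33514 + z²/(2n))/1.020765 = 0.33849.
Radicand: p̂(1−p̂)/n + z²/(4n²) = 0.001204430 + 0.000028061 = 0.001232491.
Half-width = 1.960·√0.001232491/1.020765 = 0.06741.
So the interval runs from 0.2711 to 0.4059.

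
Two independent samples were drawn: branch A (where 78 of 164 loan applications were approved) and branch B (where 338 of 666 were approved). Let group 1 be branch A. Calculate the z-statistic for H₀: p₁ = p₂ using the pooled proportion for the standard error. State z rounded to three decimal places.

z = -0.732

p̂₁ = 78/164 = 0.47561, p̂₂ = 338/666 = 0.50751.
Pooled p̂ = (78+338)/(164+666) = 416/830 = 0.50120.
Pooled SE = √[0.2499985·0.00759906] ≈ 0.043586.
z = (p̂₁ − p̂₂)/SE = (0.47561 − 0.50751)/0.043586 = -0.03190/0.043586 = -0.732.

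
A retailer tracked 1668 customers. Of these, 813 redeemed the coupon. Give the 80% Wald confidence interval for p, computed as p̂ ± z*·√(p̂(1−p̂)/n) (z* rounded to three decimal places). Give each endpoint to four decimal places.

(0.4717, 0.5031)

With x = 813 successes in n = 1668, p̂ = 0.48741.
SE = √(p̂(1−p̂)/n) = √(0.249841/1668) = 0.012239.
The 80% critical value is z* = 1.282.
Margin of error: 1.282 × 0.012239 = 0.01569.
CI: 0.48741 ± 0.01569 = (0.4717, 0.5031).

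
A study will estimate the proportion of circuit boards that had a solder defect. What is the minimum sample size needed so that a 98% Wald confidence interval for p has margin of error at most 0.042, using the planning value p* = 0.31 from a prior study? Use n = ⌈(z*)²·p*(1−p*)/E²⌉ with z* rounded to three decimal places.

n = 657

The 98% critical value is z* = 2.326.
p*(1−p*) = 0.31·0.69 = 0.2139.
Required n before rounding: 5.410276 × 0.2139 / 0.042² = 656.042.
Rounding up, n = 657.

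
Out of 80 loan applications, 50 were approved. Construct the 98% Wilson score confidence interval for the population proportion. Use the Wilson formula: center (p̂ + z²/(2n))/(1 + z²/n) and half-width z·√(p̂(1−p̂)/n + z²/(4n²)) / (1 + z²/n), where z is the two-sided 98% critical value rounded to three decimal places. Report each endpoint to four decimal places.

p̂ = 50/80 = 0.62500; z = 2.326, so z² = 5.410276.
Denominator 1 + z²/n = 1 + 5.410276/80 = 1.067628.
Center = (0.62500 + 0.033814)/1.067628 = 0.61708.
Radicand: p̂(1−p̂)/n + z²/(4n²) = 0.002929688 + 0.000211339 = 0.003141027.
Half-width = 2.326·√0.003141027/1.067628 = 0.12210.
So the interval runs from 0.4950 to 0.7392.

(0.4950, 0.7392)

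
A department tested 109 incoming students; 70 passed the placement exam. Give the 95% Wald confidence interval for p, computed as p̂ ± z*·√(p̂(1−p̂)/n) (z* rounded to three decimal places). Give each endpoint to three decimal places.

(0.552, 0.732)

p̂ = 70/109 = 0.64220.
Standard error of p̂: √(0.229779/109) = √0.002108061 = 0.045914.
The 95% critical value is z* = 1.960.
Margin of error: 1.960 × 0.045914 = 0.08999.
CI: 0.64220 ± 0.08999 = (0.552, 0.732).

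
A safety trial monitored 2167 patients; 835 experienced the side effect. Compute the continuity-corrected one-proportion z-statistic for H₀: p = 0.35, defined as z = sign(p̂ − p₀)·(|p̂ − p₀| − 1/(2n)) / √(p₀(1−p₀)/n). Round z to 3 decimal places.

z = 3.425

Sample proportion p̂ = 835/2167 = 0.38533. p̂ − p₀ = 0.035325.
1/(2n) = 0.000231.
Corrected numerator: |0.035325| − 0.000231 = 0.035094.
Under H₀, SE = √(p₀(1−p₀)/n) = √(0.35·0.65/2167) = √0.000104984 = 0.010246.
z = +0.035094/0.010246 = 3.425.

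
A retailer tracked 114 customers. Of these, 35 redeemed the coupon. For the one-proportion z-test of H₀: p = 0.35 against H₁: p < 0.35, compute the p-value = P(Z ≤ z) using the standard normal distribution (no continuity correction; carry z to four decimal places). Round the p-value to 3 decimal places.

p-value = 0.168

p̂ = 35/114 = 0.30702.
SE₀ = √(0.35·0.65/114) = 0.044672.
z = (p̂ − p₀)/SE = (35/114 − 0.35)/0.044672 ≈ -0.9622.
p-value = P(Z ≤ z) with z = -0.9622 → 0.168.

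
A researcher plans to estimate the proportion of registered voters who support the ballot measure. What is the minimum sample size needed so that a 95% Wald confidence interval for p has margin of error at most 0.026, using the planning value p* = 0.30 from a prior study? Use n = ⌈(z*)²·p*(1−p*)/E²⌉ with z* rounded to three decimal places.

n = 1194

z* = 1.960 at the 95% level.
p*(1−p*) = 0.30·0.70 = 0.2100.
Required n before rounding: 3.841600 × 0.2100 / 0.026² = 1193.396.
⌈1193.396⌉ = 1194.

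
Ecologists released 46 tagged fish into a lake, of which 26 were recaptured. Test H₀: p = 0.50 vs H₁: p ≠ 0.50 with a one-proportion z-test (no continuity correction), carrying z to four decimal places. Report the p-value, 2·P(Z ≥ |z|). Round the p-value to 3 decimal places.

The sample proportion is 26/46 = 0.56522.
Null standard error: √(0.50·0.50/46) = √0.005434783 = 0.073721.
Test statistic (full precision, shown to 4 dp): z = (26/46 − 0.50)/SE₀ ≈ 0.8847.
p-value = 2·P(Z ≥ |z|) with z = 0.8847 → 0.376.

p-value = 0.376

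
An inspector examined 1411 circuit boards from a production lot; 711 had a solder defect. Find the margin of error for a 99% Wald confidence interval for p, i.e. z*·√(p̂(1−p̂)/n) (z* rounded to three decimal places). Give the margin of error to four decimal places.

ME = 0.0343

The sample proportion is 711/1411 = 0.50390.
SE = √(p̂(1−p̂)/n) = √(0.249985/1411) = 0.013310.
For 99% confidence, z* = 2.576.
ME = 2.576·0.013310 = 0.0343.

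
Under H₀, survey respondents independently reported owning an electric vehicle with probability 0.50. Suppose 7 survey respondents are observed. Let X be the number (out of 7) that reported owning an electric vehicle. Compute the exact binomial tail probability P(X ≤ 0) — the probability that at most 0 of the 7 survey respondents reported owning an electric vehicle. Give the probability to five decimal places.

X ~ Binomial(n=7, p=0.50).
P(X ≤ 0) = C(7,0)·0.50^0·0.50^7.
= 0.007812 = 0.00781.

P = 0.00781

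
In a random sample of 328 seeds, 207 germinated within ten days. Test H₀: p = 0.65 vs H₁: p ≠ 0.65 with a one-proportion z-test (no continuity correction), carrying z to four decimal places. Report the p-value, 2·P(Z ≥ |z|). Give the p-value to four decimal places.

With x = 207 successes in n = 328, p̂ = 0.63110.
Under H₀, SE = √(p₀(1−p₀)/n) = √(0.65·0.35/328) = √0.000693598 = 0.026336.
Test statistic (full precision, shown to 4 dp): z = (207/328 − 0.65)/SE₀ ≈ -0.7177.
p-value = 2·P(Z ≥ |z|) with z = -0.7177 → 0.4729.

p-value = 0.4729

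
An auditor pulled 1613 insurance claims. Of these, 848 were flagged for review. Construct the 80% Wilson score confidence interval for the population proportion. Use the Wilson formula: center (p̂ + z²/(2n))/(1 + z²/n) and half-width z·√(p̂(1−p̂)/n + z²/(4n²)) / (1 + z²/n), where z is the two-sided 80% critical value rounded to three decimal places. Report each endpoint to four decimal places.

Here p̂ = 848/1613 = 0.52573 and z = 1.282 (z² = 1.643524).
Denominator 1 + z²/n = 1 + 1.643524/1613 = 1.001019.
Adjusted center: (0.52573 + z²/(2n))/1.001019 = 0.52570.
Radicand: p̂(1−p̂)/n + z²/(4n²) = 0.000154580 + 0.000000158 = 0.000154738.
Half-width = z·√(radicand)/denom = 1.282·0.012439/1.001019 = 0.01593.
So the interval runs from 0.5098 to 0.5416.

(0.5098, 0.5416)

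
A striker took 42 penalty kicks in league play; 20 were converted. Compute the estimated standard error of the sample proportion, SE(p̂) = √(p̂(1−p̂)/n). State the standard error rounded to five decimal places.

Sample proportion p̂ = 20/42 = 0.47619.
p̂(1−p̂) = 0.249433.
SE = √(0.249433/42) = 0.07706.

SE = 0.07706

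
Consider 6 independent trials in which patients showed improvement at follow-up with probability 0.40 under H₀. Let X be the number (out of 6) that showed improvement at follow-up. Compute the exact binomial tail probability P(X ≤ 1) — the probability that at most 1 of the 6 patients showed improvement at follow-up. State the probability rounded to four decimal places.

P = 0.2333

X is binomial with n = 6 and p = 0.40.
P(X ≤ 1) = C(6,0)·0.40^0·0.60^6 + C(6,1)·0.40^1·0.60^5.
= 0.046656 + 0.186624 = 0.2333.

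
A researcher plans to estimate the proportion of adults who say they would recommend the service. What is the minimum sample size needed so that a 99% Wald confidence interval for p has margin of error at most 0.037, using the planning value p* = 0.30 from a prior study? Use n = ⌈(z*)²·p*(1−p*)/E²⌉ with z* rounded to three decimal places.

n = 1018

The 99% critical value is z* = 2.576.
p*(1−p*) = 0.30·0.70 = 0.2100.
(z*)²·p*(1−p*)/E² = 6.635776·0.2100/0.001369 = 1017.906.
Rounding up, n = 1018.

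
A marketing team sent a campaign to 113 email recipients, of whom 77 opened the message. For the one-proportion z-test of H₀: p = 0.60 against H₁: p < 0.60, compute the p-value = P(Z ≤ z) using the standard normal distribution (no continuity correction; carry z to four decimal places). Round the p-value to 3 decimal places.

Sample proportion p̂ = 77/113 = 0.68142.
Null standard error: √(0.60·0.40/113) = √0.002123894 = 0.046086.
Test statistic (full precision, shown to 4 dp): z = (77/113 − 0.60)/SE₀ ≈ 1.7666.
From the standard normal, P(Z ≤ z) = 0.961.

p-value = 0.961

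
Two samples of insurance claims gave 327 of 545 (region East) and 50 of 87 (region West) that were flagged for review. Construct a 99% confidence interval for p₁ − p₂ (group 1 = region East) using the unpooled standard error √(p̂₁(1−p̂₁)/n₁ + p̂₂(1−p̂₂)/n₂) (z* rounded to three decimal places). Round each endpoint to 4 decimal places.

p̂₁ = 327/545 = 0.60000, p̂₂ = 50/87 = 0.57471; p̂₁ − p̂₂ = 0.02529.
Unpooled SE = √(p̂₁(1−p̂₁)/n₁ + p̂₂(1−p̂₂)/n₂) = √(0.000440367 + 0.002809403) = 0.057007.
z* = 2.576 at the 99% level. Margin of error = 0.14685.
Interval: 0.02529 ± 0.14685 → (-0.1216, 0.1721).

(-0.1216, 0.1721)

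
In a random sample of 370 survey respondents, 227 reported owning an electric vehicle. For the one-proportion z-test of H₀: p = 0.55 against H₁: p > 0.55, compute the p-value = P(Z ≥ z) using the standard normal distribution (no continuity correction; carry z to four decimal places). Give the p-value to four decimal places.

With x = 227 successes in n = 370, p̂ = 0.61351.
SE₀ = √(0.55·0.45/370) = 0.025863.
Test statistic (full precision, shown to 4 dp): z = (227/370 − 0.55)/SE₀ ≈ 2.4557.
p-value = P(Z ≥ z) with z = 2.4557 → 0.0070.

p-value = 0.0070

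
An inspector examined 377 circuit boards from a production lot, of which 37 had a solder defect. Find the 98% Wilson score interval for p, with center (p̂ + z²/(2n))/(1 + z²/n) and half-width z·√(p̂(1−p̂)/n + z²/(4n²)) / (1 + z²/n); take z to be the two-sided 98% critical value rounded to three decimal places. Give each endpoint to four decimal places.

p̂ = 37/377 = 0.09814; z = 2.326, so z² = 5.410276.
1 + z²/n = 1.014351.
Adjusted center: (0.09814 + z²/(2n))/1.014351 = 0.10383.
Radicand: p̂(1−p̂)/n + z²/(4n²) = 0.000234778 + 0.000009516 = 0.000244294.
Half-width = z·√(radicand)/denom = 2.326·0.015630/1.014351 = 0.03584.
CI: 0.10383 ± 0.03584 = (0.0680, 0.1397).

(0.0680, 0.1397)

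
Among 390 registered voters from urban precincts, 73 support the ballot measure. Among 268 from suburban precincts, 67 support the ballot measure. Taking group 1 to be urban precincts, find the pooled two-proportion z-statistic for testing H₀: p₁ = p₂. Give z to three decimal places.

p̂₁ = 73/390 = 0.18718, p̂₂ = 67/268 = 0.25000.
Pooling: p̂ = 140/658 = 0.21277.
SE = √[p̂(1−p̂)(1/n₁+1/n₂)] = √[0.21277·0.78723·(1/390+1/268)] ≈ 0.032473.
z = (p̂₁ − p̂₂)/SE = (0.18718 − 0.25000)/0.032473 = -0.06282/0.032473 = -1.935.

z = -1.935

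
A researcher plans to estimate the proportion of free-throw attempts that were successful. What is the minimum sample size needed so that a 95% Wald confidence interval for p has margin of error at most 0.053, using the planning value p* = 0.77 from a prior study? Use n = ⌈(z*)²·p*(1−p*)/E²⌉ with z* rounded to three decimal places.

n = 243

For 95% confidence, z* = 1.960.
p*(1−p*) = 0.1771.
(z*)²·p*(1−p*)/E² = 3.841600·0.1771/0.002809 = 242.203.
⌈242.203⌉ = 243.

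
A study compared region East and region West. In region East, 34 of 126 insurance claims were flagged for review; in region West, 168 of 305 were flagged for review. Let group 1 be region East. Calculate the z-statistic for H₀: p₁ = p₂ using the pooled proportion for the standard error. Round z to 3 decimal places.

Sample proportions: p̂₁ = 34/126 = 0.26984 and p̂₂ = 168/305 = 0.55082.
Pooling: p̂ = 202/431 = 0.46868.
Pooled SE = √[0.2490189·0.01121520] ≈ 0.052847.
z = (p̂₁ − p̂₂)/SE = (0.26984 − 0.55082)/0.052847 = -0.28098/0.052847 = -5.317.

z = -5.317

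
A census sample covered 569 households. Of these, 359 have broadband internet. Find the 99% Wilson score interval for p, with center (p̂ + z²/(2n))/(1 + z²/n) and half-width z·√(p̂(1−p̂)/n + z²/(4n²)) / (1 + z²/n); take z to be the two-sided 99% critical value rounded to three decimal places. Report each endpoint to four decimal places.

p̂ = 359/569 = 0.63093; z = 2.576, so z² = 6.635776.
1 + z²/n = 1.011662.
Adjusted center: (0.63093 + z²/(2n))/1.011662 = 0.62942.
Radicand: p̂(1−p̂)/n + z²/(4n²) = 0.000409239 + 0.000005124 = 0.000414363.
Half-width = z·√(radicand)/denom = 2.576·0.020356/1.011662 = 0.05183.
So the interval runs from 0.5776 to 0.6813.

(0.5776, 0.6813)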